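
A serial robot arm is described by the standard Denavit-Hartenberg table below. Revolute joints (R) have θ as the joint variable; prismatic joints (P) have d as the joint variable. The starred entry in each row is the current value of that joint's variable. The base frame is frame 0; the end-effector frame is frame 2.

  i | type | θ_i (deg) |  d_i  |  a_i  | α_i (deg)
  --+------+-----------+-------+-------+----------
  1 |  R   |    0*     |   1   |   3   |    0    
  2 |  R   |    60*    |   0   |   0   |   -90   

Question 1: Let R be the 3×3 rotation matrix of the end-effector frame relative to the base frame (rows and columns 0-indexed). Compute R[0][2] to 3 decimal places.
End-effector z-axis (col 2 of R) = (-0.8660,0.5000,0.0000)
R[0][2] = -0.8660

-0.866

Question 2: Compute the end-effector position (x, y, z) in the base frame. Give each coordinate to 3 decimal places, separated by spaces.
3.000 0.000 1.000

after link 1: o_1 = (3.0000, 0.0000, 1.0000)
after link 2: o_2 = (3.0000, 0.0000, 1.0000)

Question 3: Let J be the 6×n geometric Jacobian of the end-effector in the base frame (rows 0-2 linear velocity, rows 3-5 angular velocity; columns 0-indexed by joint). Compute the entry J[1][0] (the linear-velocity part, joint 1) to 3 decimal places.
3.000

axis z_0 = ẑ; lever o_n−o_0 = (3.0000,0.0000,1.0000)
cross product → J_v[:, 0] = (0.0000,3.0000,0.0000)
J_ω[:, 0] = z_0
entry J[1][0] = 3.0000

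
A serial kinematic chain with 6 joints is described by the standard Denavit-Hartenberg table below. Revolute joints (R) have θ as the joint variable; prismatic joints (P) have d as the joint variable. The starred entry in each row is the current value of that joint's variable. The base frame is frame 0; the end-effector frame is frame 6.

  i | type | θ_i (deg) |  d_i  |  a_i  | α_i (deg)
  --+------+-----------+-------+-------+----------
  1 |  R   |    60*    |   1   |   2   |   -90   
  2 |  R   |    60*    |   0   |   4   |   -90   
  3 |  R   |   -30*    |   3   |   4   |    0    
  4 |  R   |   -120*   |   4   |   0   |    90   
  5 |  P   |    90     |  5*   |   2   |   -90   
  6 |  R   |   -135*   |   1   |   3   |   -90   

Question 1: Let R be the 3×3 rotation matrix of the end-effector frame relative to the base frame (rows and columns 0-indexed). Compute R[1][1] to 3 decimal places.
End-effector y-axis (col 1 of R) = (-0.6495,-0.1250,0.7500)
R[1][1] = -0.1250

-0.125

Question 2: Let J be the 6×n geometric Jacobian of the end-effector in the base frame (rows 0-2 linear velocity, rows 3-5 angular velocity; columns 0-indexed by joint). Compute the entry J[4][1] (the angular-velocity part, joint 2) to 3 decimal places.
axis z_1 = (-0.8660,0.5000,0.0000); lever o_n−o_1 = (2.2558,-5.4274,-7.5698)
cross product → J_v[:, 1] = (-3.7849,-6.5557,3.5724)
J_ω[:, 1] = z_1
entry J[4][1] = 0.5000

0.500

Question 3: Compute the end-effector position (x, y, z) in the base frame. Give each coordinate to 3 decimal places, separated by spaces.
after link 1: o_1 = (1.0000, 1.7321, 1.0000)
after link 2: o_2 = (2.0000, 3.4641, -2.4641)
after link 3: o_3 = (-0.1651, 3.7141, -6.9641)
after link 4: o_4 = (-1.8971, 0.7141, -8.9641)
after link 5: o_5 = (0.3619, -4.0335, -7.7990)
after link 6: o_6 = (3.2558, -3.6953, -6.5698)

3.256 -3.695 -6.570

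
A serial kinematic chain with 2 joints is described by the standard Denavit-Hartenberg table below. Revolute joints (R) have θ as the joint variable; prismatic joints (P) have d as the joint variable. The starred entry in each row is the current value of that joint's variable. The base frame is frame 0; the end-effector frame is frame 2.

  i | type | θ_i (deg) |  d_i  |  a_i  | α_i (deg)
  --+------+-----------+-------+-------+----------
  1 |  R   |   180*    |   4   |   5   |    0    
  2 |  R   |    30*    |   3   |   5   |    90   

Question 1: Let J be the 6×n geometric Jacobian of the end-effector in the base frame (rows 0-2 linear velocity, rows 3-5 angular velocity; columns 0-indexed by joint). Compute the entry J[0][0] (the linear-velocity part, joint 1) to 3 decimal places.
axis z_0 = ẑ; lever o_n−o_0 = (-9.3301,-2.5000,7.0000)
cross product → J_v[:, 0] = (2.5000,-9.3301,0.0000)
J_ω[:, 0] = z_0
entry J[0][0] = 2.5000

2.500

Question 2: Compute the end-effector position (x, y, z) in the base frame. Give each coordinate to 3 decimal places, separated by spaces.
after link 1: o_1 = (-5.0000, 0.0000, 4.0000)
after link 2: o_2 = (-9.3301, -2.5000, 7.0000)

-9.330 -2.500 7.000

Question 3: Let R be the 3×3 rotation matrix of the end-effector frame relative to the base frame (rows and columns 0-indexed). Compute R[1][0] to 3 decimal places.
End-effector x-axis (col 0 of R) = (-0.8660,-0.5000,0.0000)
R[1][0] = -0.5000

-0.500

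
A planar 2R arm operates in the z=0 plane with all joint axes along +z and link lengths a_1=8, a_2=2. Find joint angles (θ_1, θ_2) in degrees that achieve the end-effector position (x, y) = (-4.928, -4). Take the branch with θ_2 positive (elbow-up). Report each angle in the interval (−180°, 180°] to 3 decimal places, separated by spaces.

-149.997 150.007

cos θ_2 = (40.2852−8²−2²)/(2·8·2) = -0.8661; θ_2 = 150.0072° (elbow-up)
β = atan2(-4.0000,-4.9280) = -140.9342°; ψ = atan2(0.9998,6.2678) = 9.0629°
θ_1 = β − ψ = -149.9971°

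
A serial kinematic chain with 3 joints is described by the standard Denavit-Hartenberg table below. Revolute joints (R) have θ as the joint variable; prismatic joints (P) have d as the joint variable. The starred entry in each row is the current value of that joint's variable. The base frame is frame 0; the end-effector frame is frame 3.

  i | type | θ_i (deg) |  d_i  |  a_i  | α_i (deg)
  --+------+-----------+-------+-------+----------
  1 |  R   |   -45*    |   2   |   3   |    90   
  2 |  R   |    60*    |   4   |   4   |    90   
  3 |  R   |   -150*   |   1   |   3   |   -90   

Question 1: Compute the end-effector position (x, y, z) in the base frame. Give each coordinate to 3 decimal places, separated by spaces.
1.462 -4.997 2.714

after link 1: o_1 = (2.1213, -2.1213, 2.0000)
after link 2: o_2 = (0.7071, -6.3640, 5.4641)
after link 3: o_3 = (1.4616, -4.9971, 2.7141)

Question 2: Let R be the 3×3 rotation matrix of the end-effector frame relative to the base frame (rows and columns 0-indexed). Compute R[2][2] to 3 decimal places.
0.433

End-effector z-axis (col 2 of R) = (0.7891,0.4356,0.4330)
R[2][2] = 0.4330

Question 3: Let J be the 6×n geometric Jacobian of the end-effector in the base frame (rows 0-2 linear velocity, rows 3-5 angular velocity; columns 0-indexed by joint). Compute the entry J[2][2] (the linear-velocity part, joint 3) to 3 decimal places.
axis z_2 = (0.6124,-0.6124,-0.5000); lever o_n−o_2 = (0.7545,1.3668,-2.7500)
cross product → J_v[:, 2] = (2.3674,1.3068,1.2990)
J_ω[:, 2] = z_2
entry J[2][2] = 1.2990

1.299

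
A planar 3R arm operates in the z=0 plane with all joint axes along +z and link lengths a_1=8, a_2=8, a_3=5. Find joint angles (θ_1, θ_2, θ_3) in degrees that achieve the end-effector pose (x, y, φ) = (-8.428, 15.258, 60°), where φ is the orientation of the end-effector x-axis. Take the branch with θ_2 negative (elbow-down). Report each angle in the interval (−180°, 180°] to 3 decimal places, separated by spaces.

150.006 -30.010 -59.995

wrist centre = target − a_3·(cos φ, sin φ) = (-10.9280, 10.9279)
cos θ_2 = (238.8396−8²−8²)/(2·8·8) = 0.8659; θ_2 = -30.0104° (elbow-down)
β = atan2(10.9279,-10.9280) = 135.0003°; ψ = atan2(-4.0013,14.9275) = -15.0052°
θ_1 = β − ψ = 150.0056°
θ_3 = φ − θ_1 − θ_2 = -59.9951° (wrapped to (-180°,180°])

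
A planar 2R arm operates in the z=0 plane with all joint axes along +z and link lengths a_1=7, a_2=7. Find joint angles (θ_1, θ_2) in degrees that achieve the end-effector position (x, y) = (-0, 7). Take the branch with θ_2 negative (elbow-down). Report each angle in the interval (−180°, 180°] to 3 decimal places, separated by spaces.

cos θ_2 = (49.0000−7²−7²)/(2·7·7) = -0.5000; θ_2 = -120.0000° (elbow-down)
β = atan2(7.0000,-0.0000) = 90.0000°; ψ = atan2(-6.0622,3.5000) = -60.0000°
θ_1 = β − ψ = 150.0000°

150.000 -120.000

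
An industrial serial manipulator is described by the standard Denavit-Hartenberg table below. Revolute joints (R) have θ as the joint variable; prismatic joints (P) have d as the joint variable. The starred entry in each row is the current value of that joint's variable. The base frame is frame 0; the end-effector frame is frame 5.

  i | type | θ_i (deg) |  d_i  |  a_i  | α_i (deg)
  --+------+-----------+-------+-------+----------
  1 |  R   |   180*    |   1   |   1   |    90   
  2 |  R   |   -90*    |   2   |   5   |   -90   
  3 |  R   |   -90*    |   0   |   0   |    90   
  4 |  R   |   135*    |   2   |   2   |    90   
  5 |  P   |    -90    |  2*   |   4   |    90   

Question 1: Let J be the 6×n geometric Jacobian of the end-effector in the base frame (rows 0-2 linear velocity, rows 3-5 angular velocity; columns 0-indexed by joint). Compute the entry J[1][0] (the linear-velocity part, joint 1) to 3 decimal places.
axis z_0 = ẑ; lever o_n−o_0 = (-3.8284,2.0000,-6.0000)
cross product → J_v[:, 0] = (-2.0000,-3.8284,0.0000)
J_ω[:, 0] = z_0
entry J[1][0] = -3.8284

-3.828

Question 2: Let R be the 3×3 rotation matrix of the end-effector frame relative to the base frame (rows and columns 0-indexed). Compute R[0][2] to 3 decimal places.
0.707

End-effector z-axis (col 2 of R) = (0.7071,0.7071,-0.0000)
R[0][2] = 0.7071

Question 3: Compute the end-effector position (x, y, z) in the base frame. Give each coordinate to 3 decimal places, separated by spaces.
-3.828 2.000 -6.000

after link 1: o_1 = (-1.0000, 0.0000, 1.0000)
after link 2: o_2 = (-1.0000, 2.0000, -4.0000)
after link 3: o_3 = (-1.0000, 2.0000, -4.0000)
after link 4: o_4 = (-2.4142, 0.5858, -2.0000)
after link 5: o_5 = (-3.8284, 2.0000, -6.0000)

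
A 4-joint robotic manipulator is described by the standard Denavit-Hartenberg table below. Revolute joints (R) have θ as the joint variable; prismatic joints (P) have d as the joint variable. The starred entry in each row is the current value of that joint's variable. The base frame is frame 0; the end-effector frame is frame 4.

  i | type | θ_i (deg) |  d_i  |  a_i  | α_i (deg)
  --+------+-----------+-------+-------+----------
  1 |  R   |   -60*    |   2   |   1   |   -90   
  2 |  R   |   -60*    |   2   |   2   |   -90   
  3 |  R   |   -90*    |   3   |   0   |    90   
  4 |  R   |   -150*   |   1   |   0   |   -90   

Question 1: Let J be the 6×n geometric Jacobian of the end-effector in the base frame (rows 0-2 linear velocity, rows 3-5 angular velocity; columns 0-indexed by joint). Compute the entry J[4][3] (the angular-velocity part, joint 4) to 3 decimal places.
axis z_3 = (-0.2500,0.4330,-0.8660); lever o_n−o_3 = (-0.2500,0.4330,-0.8660)
cross product → J_v[:, 3] = (0.0000,0.0000,-0.0000)
J_ω[:, 3] = z_3
entry J[4][3] = 0.4330

0.433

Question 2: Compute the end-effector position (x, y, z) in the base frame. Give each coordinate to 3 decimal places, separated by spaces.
after link 1: o_1 = (0.5000, -0.8660, 2.0000)
after link 2: o_2 = (2.7321, -0.7321, 3.7321)
after link 3: o_3 = (4.0311, -2.9821, 2.2321)
after link 4: o_4 = (3.7811, -2.5490, 1.3660)

3.781 -2.549 1.366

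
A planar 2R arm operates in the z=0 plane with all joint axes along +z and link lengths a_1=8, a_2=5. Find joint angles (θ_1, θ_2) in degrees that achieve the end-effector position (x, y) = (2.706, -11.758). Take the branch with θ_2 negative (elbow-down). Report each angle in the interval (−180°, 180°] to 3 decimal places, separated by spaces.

-60.001 -44.995

cos θ_2 = (145.5730−8²−5²)/(2·8·5) = 0.7072; θ_2 = -44.9955° (elbow-down)
β = atan2(-11.7580,2.7060) = -77.0396°; ψ = atan2(-3.5353,11.5358) = -17.0382°
θ_1 = β − ψ = -60.0014°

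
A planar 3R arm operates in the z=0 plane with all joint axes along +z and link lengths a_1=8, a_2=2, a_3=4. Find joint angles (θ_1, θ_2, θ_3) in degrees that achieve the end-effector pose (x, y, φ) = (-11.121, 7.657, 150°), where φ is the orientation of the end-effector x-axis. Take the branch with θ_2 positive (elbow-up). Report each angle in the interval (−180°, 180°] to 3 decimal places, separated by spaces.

wrist centre = target − a_3·(cos φ, sin φ) = (-7.6569, 5.6570)
cos θ_2 = (90.6297−8²−2²)/(2·8·2) = 0.7072; θ_2 = 44.9941° (elbow-up)
β = atan2(5.6570,-7.6569) = 143.5426°; ψ = atan2(1.4141,9.4144) = 8.5422°
θ_1 = β − ψ = 135.0004°
θ_3 = φ − θ_1 − θ_2 = -29.9946° (wrapped to (-180°,180°])

135.000 44.994 -29.995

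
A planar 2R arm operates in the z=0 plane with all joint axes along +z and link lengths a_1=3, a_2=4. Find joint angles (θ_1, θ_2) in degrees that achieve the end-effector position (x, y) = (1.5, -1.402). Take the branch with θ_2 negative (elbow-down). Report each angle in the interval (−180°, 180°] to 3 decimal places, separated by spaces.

cos θ_2 = (4.2156−3²−4²)/(2·3·4) = -0.8660; θ_2 = -149.9990° (elbow-down)
β = atan2(-1.4020,1.5000) = -43.0659°; ψ = atan2(-2.0001,-0.4641) = -103.0630°
θ_1 = β − ψ = 59.9971°

59.997 -149.999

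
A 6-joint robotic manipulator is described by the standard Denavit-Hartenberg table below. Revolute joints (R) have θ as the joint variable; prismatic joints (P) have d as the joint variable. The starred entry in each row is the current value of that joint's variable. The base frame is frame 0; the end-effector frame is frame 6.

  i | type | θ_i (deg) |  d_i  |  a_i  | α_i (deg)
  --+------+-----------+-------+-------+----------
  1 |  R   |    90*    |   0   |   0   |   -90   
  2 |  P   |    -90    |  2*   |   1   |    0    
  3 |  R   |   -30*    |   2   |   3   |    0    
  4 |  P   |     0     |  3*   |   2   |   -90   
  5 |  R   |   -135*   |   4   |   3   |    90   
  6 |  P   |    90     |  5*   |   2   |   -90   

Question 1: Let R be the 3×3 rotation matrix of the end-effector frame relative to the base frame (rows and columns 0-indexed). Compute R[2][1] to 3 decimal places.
0.612

End-effector y-axis (col 1 of R) = (-0.7071,-0.3536,0.6124)
R[2][1] = 0.6124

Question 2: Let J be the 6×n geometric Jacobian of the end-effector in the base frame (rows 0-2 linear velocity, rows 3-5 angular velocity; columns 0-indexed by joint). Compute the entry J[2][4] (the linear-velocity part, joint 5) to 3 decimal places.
-1.225

axis z_4 = (0.0000,0.8660,0.5000); lever o_n−o_4 = (1.4142,8.0246,-1.8990)
cross product → J_v[:, 4] = (-5.6569,0.7071,-1.2247)
J_ω[:, 4] = z_4
entry J[2][4] = -1.2247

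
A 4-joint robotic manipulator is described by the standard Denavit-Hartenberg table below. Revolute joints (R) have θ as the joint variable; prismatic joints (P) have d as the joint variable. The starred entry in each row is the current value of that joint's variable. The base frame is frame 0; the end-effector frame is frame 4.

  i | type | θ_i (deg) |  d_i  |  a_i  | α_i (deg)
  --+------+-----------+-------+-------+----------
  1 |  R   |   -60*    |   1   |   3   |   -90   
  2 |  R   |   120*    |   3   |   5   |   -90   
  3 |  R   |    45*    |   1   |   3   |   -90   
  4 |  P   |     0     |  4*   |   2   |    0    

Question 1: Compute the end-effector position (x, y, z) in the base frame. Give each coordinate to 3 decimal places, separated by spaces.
-3.273 -1.059 -3.442

after link 1: o_1 = (1.5000, -2.5981, 1.0000)
after link 2: o_2 = (2.8481, 1.0670, -3.3301)
after link 3: o_3 = (0.0476, 1.6749, -4.6672)
after link 4: o_4 = (-3.2731, -1.0588, -3.4425)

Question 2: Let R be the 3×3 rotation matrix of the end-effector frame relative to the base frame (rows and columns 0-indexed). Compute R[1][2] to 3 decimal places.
-0.660

End-effector z-axis (col 2 of R) = (-0.4356,-0.6597,0.6124)
R[1][2] = -0.6597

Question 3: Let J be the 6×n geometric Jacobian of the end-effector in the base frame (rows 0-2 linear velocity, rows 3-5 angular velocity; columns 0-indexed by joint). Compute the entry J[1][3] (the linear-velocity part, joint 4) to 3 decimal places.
prismatic axis z_3 = (-0.4356,-0.6597,0.6124)
J_v[:, 3] = z_3; J_ω[:, 3] = (0,0,0)
entry J[1][3] = -0.6597

-0.660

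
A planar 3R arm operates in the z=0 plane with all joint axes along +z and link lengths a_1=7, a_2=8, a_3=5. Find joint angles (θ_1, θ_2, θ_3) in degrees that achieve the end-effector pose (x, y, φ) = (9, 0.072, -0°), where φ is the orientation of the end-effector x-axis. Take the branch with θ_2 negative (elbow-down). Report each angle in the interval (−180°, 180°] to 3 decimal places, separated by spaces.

90.003 -150.000 59.997

wrist centre = target − a_3·(cos φ, sin φ) = (4.0000, 0.0720)
cos θ_2 = (16.0052−7²−8²)/(2·7·8) = -0.8660; θ_2 = -150.0000° (elbow-down)
β = atan2(0.0720,4.0000) = 1.0312°; ψ = atan2(-4.0000,0.0718) = -88.9717°
θ_1 = β − ψ = 90.0029°
θ_3 = φ − θ_1 − θ_2 = 59.9971° (wrapped to (-180°,180°])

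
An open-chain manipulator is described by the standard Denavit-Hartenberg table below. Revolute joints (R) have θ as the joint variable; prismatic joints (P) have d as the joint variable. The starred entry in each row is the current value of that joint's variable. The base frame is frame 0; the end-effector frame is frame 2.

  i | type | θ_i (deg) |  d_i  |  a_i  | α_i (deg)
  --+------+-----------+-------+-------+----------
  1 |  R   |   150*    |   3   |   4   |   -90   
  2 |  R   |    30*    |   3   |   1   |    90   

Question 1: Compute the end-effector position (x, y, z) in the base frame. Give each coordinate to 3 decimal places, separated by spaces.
after link 1: o_1 = (-3.4641, 2.0000, 3.0000)
after link 2: o_2 = (-5.7141, -0.1651, 2.5000)

-5.714 -0.165 2.500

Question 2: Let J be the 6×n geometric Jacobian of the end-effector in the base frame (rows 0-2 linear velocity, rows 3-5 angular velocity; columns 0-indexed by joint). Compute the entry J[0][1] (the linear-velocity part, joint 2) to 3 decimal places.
0.433

axis z_1 = (-0.5000,-0.8660,0.0000); lever o_n−o_1 = (-2.2500,-2.1651,-0.5000)
cross product → J_v[:, 1] = (0.4330,-0.2500,-0.8660)
J_ω[:, 1] = z_1
entry J[0][1] = 0.4330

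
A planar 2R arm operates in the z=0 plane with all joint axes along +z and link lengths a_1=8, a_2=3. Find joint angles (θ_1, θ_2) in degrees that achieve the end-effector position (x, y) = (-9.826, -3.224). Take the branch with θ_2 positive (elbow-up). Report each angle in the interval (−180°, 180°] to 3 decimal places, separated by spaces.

cos θ_2 = (106.9445−8²−3²)/(2·8·3) = 0.7072; θ_2 = 44.9944° (elbow-up)
β = atan2(-3.2240,-9.8260) = -161.8349°; ψ = atan2(2.1211,10.1215) = 11.8359°
θ_1 = β − ψ = -173.6707°

-173.671 44.994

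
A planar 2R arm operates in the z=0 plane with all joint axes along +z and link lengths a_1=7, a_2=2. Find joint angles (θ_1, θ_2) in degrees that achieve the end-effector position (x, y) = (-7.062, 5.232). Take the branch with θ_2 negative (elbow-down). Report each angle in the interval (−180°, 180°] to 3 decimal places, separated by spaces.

cos θ_2 = (77.2457−7²−2²)/(2·7·2) = 0.8659; θ_2 = -30.0125° (elbow-down)
β = atan2(5.2320,-7.0620) = 143.4665°; ψ = atan2(-1.0004,8.7318) = -6.5357°
θ_1 = β − ψ = 150.0022°

150.002 -30.012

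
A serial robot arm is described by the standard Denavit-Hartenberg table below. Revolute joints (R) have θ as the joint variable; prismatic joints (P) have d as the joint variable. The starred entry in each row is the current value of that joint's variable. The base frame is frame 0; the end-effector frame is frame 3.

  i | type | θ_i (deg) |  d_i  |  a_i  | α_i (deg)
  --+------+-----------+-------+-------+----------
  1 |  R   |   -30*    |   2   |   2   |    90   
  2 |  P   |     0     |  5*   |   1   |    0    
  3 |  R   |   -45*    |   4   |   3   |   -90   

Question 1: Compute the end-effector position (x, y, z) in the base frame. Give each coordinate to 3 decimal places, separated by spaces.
-0.065 -10.355 -0.121

after link 1: o_1 = (1.7321, -1.0000, 2.0000)
after link 2: o_2 = (0.0981, -5.8301, 2.0000)
after link 3: o_3 = (-0.0648, -10.3549, -0.1213)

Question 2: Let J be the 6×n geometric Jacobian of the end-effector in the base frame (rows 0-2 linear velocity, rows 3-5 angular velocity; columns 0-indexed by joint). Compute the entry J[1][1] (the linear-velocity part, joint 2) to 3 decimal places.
-0.866

prismatic axis z_1 = (-0.5000,-0.8660,0.0000)
J_v[:, 1] = z_1; J_ω[:, 1] = (0,0,0)
entry J[1][1] = -0.8660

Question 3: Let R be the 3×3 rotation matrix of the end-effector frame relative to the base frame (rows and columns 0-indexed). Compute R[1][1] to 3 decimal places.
0.866

End-effector y-axis (col 1 of R) = (0.5000,0.8660,-0.0000)
R[1][1] = 0.8660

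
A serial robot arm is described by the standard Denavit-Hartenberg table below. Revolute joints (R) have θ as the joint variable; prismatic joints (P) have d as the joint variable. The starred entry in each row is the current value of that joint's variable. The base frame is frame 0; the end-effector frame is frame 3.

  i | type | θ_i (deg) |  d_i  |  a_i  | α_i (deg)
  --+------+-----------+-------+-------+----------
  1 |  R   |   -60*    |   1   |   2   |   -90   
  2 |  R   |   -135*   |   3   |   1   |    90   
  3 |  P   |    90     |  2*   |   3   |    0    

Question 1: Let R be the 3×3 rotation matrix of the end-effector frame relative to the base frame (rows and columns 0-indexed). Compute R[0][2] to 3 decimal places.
-0.354

End-effector z-axis (col 2 of R) = (-0.3536,0.6124,-0.7071)
R[0][2] = -0.3536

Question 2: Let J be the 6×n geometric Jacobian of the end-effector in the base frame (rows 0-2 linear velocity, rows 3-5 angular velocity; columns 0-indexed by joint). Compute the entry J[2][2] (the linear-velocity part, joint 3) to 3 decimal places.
-0.707

prismatic axis z_2 = (-0.3536,0.6124,-0.7071)
J_v[:, 2] = z_2; J_ω[:, 2] = (0,0,0)
entry J[2][2] = -0.7071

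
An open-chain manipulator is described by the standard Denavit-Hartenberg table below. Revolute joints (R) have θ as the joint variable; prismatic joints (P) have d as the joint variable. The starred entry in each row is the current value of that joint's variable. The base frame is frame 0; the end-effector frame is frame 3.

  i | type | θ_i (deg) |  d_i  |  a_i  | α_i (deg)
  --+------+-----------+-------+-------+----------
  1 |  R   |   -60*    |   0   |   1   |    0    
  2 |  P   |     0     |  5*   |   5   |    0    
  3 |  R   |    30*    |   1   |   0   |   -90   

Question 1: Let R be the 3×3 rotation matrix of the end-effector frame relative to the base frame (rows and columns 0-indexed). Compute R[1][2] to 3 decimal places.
End-effector z-axis (col 2 of R) = (0.5000,0.8660,0.0000)
R[1][2] = 0.8660

0.866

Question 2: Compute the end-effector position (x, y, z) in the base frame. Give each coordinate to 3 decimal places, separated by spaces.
after link 1: o_1 = (0.5000, -0.8660, 0.0000)
after link 2: o_2 = (3.0000, -5.1962, 5.0000)
after link 3: o_3 = (3.0000, -5.1962, 6.0000)

3.000 -5.196 6.000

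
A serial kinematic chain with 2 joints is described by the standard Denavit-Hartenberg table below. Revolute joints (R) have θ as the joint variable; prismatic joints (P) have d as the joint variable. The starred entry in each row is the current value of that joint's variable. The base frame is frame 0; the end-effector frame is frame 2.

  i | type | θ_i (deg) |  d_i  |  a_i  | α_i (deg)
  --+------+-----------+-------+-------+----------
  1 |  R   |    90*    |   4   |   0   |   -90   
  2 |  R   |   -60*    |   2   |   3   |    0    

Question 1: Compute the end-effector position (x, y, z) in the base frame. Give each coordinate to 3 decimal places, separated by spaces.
after link 1: o_1 = (0.0000, 0.0000, 4.0000)
after link 2: o_2 = (-2.0000, 1.5000, 6.5981)

-2.000 1.500 6.598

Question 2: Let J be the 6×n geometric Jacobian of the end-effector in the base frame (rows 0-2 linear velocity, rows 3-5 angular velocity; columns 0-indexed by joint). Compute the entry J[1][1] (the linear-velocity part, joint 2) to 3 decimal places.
2.598

axis z_1 = (-1.0000,0.0000,0.0000); lever o_n−o_1 = (-2.0000,1.5000,2.5981)
cross product → J_v[:, 1] = (0.0000,2.5981,-1.5000)
J_ω[:, 1] = z_1
entry J[1][1] = 2.5981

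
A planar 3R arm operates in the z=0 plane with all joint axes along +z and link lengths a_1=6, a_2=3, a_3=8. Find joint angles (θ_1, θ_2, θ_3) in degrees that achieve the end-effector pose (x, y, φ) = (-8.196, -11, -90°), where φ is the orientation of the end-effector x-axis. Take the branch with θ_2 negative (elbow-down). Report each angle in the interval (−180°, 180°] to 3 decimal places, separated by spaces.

-149.997 -30.008 90.005

wrist centre = target − a_3·(cos φ, sin φ) = (-8.1960, -3.0000)
cos θ_2 = (76.1744−6²−3²)/(2·6·3) = 0.8660; θ_2 = -30.0080° (elbow-down)
β = atan2(-3.0000,-8.1960) = -159.8957°; ψ = atan2(-1.5004,8.5979) = -9.8987°
θ_1 = β − ψ = -149.9971°
θ_3 = φ − θ_1 − θ_2 = 90.0050° (wrapped to (-180°,180°])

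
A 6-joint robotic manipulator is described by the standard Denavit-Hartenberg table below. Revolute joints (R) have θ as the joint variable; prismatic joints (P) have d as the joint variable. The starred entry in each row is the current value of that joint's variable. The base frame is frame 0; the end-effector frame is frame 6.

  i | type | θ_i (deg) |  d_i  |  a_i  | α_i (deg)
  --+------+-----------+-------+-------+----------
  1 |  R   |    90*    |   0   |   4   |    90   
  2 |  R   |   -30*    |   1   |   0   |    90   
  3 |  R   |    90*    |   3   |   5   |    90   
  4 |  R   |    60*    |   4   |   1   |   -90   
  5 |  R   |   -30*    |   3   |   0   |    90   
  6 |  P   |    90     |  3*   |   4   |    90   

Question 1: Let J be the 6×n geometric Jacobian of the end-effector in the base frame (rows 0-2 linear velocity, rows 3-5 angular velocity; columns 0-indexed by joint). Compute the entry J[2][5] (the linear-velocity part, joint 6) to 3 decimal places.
-0.058

prismatic axis z_5 = (-0.2500,0.9665,-0.0580)
J_v[:, 5] = z_5; J_ω[:, 5] = (0,0,0)
entry J[2][5] = -0.0580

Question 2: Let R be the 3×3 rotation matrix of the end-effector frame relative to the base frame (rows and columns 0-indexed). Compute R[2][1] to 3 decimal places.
-0.058

End-effector y-axis (col 1 of R) = (-0.2500,0.9665,-0.0580)
R[2][1] = -0.0580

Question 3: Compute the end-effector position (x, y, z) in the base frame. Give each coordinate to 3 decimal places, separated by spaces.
-0.312 6.681 -8.553

after link 1: o_1 = (0.0000, 4.0000, 0.0000)
after link 2: o_2 = (1.0000, 4.0000, 0.0000)
after link 3: o_3 = (6.0000, 2.5000, -2.5981)
after link 4: o_4 = (6.5000, 5.5311, -5.3481)
after link 5: o_5 = (3.9019, 4.7811, -6.6471)
after link 6: o_6 = (-0.3122, 6.6806, -8.5532)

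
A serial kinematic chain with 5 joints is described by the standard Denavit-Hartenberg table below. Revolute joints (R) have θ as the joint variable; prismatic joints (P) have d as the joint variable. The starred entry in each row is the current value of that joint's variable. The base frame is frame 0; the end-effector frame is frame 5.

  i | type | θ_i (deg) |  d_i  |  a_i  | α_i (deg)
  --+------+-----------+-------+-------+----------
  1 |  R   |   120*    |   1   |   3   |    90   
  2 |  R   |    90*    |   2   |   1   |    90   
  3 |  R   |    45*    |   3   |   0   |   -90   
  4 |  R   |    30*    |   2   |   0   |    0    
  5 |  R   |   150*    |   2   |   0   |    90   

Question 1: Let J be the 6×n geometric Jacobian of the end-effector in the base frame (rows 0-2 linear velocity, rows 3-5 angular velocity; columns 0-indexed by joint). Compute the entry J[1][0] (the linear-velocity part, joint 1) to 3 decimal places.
axis z_0 = ẑ; lever o_n−o_0 = (1.1815,7.6104,-0.8284)
cross product → J_v[:, 0] = (-7.6104,1.1815,0.0000)
J_ω[:, 0] = z_0
entry J[1][0] = 1.1815

1.182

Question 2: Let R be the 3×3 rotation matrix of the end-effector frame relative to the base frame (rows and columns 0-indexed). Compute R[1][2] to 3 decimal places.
-0.866

End-effector z-axis (col 2 of R) = (0.5000,-0.8660,-0.0000)
R[1][2] = -0.8660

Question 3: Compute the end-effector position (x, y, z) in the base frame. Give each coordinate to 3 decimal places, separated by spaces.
after link 1: o_1 = (-1.5000, 2.5981, 1.0000)
after link 2: o_2 = (0.2321, 3.5981, 2.0000)
after link 3: o_3 = (-1.2679, 6.1962, 2.0000)
after link 4: o_4 = (-0.0432, 6.9033, 0.5858)
after link 5: o_5 = (1.1815, 7.6104, -0.8284)

1.182 7.610 -0.828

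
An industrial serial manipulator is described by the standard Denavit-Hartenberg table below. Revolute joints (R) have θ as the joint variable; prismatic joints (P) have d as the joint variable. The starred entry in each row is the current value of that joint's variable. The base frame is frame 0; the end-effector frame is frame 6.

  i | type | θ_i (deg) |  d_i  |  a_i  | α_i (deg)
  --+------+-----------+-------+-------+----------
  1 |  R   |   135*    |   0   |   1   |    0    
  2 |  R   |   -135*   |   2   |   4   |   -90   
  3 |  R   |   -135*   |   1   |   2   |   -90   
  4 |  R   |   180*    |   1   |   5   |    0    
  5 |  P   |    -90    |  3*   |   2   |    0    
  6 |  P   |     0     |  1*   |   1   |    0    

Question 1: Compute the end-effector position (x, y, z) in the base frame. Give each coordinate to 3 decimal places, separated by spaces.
after link 1: o_1 = (-0.7071, 0.7071, 0.0000)
after link 2: o_2 = (3.2929, 0.7071, 2.0000)
after link 3: o_3 = (1.8787, 1.7071, 3.4142)
after link 4: o_4 = (6.1213, 1.7071, 0.5858)
after link 5: o_5 = (8.2426, -0.2929, 2.7071)
after link 6: o_6 = (8.9497, -1.2929, 3.4142)

8.950 -1.293 3.414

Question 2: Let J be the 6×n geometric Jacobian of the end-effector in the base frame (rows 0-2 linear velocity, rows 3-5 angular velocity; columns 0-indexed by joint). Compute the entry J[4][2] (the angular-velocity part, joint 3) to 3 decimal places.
axis z_2 = (0.0000,1.0000,0.0000); lever o_n−o_2 = (5.6569,-2.0000,1.4142)
cross product → J_v[:, 2] = (1.4142,0.0000,-5.6569)
J_ω[:, 2] = z_2
entry J[4][2] = 1.0000

1.000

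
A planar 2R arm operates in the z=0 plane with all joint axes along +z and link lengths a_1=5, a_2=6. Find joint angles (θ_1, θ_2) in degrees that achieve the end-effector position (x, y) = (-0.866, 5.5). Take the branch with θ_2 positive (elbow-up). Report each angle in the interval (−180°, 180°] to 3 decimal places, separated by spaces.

cos θ_2 = (31.0000−5²−6²)/(2·5·6) = -0.5000; θ_2 = 120.0000° (elbow-up)
β = atan2(5.5000,-0.8660) = 98.9480°; ψ = atan2(5.1961,2.0000) = 68.9483°
θ_1 = β − ψ = 29.9997°

30.000 120.000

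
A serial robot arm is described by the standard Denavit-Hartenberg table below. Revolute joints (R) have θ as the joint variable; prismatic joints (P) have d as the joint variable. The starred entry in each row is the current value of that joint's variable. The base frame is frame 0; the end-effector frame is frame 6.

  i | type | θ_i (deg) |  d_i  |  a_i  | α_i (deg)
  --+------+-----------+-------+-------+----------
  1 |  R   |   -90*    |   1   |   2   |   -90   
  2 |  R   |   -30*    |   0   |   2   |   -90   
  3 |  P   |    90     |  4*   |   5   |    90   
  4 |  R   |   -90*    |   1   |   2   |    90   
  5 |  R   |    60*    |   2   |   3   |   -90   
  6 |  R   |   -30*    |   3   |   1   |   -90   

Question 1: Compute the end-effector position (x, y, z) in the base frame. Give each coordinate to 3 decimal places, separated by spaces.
-2.500 -10.129 2.616

after link 1: o_1 = (0.0000, -2.0000, 1.0000)
after link 2: o_2 = (0.0000, -3.7321, 2.0000)
after link 3: o_3 = (-5.0000, -5.7321, -1.4641)
after link 4: o_4 = (-5.0000, -5.5981, 0.7679)
after link 5: o_5 = (-3.0000, -7.0981, 3.3660)
after link 6: o_6 = (-2.5000, -10.1292, 2.6160)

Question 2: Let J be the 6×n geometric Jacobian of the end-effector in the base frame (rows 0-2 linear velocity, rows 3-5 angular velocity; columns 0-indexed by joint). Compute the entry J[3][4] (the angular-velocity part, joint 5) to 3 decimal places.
1.000

axis z_4 = (1.0000,0.0000,0.0000); lever o_n−o_4 = (2.5000,-4.5311,1.8481)
cross product → J_v[:, 4] = (0.0000,-1.8481,-4.5311)
J_ω[:, 4] = z_4
entry J[3][4] = 1.0000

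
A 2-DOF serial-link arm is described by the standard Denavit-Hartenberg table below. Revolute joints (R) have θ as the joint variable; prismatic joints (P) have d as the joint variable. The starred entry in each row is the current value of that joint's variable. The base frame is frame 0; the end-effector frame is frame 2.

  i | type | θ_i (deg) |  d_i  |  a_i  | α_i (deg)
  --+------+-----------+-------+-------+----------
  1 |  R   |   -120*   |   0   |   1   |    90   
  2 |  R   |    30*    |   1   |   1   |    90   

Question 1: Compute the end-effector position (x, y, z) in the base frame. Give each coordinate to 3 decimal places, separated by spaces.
after link 1: o_1 = (-0.5000, -0.8660, 0.0000)
after link 2: o_2 = (-1.7990, -1.1160, 0.5000)

-1.799 -1.116 0.500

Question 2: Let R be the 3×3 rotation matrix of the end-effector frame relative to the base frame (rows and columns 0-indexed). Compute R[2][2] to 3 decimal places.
-0.866

End-effector z-axis (col 2 of R) = (-0.2500,-0.4330,-0.8660)
R[2][2] = -0.8660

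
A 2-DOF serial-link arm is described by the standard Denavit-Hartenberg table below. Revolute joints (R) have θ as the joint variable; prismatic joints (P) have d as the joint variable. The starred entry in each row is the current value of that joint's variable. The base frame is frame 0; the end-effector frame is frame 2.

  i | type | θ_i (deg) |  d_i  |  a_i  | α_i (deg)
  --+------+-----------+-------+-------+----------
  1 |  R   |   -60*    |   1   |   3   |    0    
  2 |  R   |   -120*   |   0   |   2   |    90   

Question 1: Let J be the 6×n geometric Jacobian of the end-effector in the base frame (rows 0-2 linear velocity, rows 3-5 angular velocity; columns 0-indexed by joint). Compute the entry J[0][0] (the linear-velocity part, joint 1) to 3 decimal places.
axis z_0 = ẑ; lever o_n−o_0 = (-0.5000,-2.5981,1.0000)
cross product → J_v[:, 0] = (2.5981,-0.5000,0.0000)
J_ω[:, 0] = z_0
entry J[0][0] = 2.5981

2.598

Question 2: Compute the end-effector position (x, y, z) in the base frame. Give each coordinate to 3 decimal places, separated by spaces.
after link 1: o_1 = (1.5000, -2.5981, 1.0000)
after link 2: o_2 = (-0.5000, -2.5981, 1.0000)

-0.500 -2.598 1.000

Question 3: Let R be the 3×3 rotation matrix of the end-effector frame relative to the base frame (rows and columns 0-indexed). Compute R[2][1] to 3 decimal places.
End-effector y-axis (col 1 of R) = (0.0000,-0.0000,1.0000)
R[2][1] = 1.0000

1.000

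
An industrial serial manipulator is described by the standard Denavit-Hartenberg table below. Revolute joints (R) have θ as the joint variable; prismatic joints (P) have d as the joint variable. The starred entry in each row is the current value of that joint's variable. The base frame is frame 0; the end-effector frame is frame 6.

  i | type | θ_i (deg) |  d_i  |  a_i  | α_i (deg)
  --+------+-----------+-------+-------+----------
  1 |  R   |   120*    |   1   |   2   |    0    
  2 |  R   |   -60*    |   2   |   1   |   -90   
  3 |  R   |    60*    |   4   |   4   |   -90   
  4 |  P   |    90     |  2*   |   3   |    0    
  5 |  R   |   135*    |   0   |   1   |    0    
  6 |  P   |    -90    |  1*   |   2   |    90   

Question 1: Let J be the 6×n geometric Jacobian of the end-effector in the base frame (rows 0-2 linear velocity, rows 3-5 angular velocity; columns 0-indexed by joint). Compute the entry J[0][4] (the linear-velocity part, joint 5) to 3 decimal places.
-2.014

axis z_4 = (-0.4330,-0.7500,-0.5000); lever o_n−o_4 = (-0.3510,-2.0221,1.3371)
cross product → J_v[:, 4] = (-2.0139,0.7545,0.6124)
J_ω[:, 4] = z_4
entry J[0][4] = -2.0139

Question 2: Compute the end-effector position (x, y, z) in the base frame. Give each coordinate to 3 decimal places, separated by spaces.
-1.583 1.308 -0.127

after link 1: o_1 = (-1.0000, 1.7321, 1.0000)
after link 2: o_2 = (-0.5000, 2.5981, 3.0000)
after link 3: o_3 = (-2.9641, 6.3301, -0.4641)
after link 4: o_4 = (-1.2321, 3.3301, -1.4641)
after link 5: o_5 = (-2.0212, 3.3775, -0.8517)
after link 6: o_6 = (-1.5830, 1.3080, -0.1270)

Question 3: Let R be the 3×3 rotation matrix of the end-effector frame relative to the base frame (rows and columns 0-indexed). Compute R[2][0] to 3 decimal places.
0.612

End-effector x-axis (col 0 of R) = (0.4356,-0.6597,0.6124)
R[2][0] = 0.6124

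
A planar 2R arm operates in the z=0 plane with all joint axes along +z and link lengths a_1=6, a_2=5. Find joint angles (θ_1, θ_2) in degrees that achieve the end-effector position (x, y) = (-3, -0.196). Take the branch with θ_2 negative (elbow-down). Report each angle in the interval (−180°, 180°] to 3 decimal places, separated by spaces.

-120.003 -150.000

cos θ_2 = (9.0384−6²−5²)/(2·6·5) = -0.8660; θ_2 = -150.0001° (elbow-down)
β = atan2(-0.1960,-3.0000) = -176.2620°; ψ = atan2(-2.5000,1.6699) = -56.2591°
θ_1 = β − ψ = -120.0029°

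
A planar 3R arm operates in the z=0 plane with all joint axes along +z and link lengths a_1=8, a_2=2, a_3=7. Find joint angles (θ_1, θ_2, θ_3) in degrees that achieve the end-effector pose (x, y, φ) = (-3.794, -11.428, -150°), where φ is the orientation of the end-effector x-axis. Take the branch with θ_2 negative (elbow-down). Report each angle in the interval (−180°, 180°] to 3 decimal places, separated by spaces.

wrist centre = target − a_3·(cos φ, sin φ) = (2.2682, -7.9280)
cos θ_2 = (67.9978−8²−2²)/(2·8·2) = -0.0001; θ_2 = -90.0039° (elbow-down)
β = atan2(-7.9280,2.2682) = -74.0343°; ψ = atan2(-2.0000,7.9999) = -14.0365°
θ_1 = β − ψ = -59.9979°
θ_3 = φ − θ_1 − θ_2 = 0.0018° (wrapped to (-180°,180°])

-59.998 -90.004 0.002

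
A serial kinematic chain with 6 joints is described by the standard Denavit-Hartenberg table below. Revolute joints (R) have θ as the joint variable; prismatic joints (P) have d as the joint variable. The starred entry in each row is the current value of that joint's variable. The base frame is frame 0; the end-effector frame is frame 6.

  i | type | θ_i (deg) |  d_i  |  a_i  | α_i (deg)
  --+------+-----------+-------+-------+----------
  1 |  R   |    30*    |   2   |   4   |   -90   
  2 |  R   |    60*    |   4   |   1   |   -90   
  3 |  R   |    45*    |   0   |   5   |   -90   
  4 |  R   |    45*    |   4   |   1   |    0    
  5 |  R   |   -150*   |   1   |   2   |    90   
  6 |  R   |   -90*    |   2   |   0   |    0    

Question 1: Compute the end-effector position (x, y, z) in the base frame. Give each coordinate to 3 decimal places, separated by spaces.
3.753 0.043 1.847

after link 1: o_1 = (3.4641, 2.0000, 2.0000)
after link 2: o_2 = (1.8971, 5.7141, 1.1340)
after link 3: o_3 = (5.1958, 3.5361, -1.9279)
after link 4: o_4 = (6.3821, 0.3777, 0.4421)
after link 5: o_5 = (4.6391, -1.0225, 0.4056)
after link 6: o_6 = (3.7528, 0.0432, 1.8474)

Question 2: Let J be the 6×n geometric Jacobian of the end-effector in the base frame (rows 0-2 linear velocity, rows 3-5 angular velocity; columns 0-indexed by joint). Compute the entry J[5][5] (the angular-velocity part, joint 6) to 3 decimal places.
axis z_5 = (-0.4431,0.5328,0.7209); lever o_n−o_5 = (-0.8863,1.0657,1.4418)
cross product → J_v[:, 5] = (0.0000,0.0000,-0.0000)
J_ω[:, 5] = z_5
entry J[5][5] = 0.7209

0.721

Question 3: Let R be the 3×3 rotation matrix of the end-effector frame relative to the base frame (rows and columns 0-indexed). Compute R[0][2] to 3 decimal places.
End-effector z-axis (col 2 of R) = (-0.4431,0.5328,0.7209)
R[0][2] = -0.4431

-0.443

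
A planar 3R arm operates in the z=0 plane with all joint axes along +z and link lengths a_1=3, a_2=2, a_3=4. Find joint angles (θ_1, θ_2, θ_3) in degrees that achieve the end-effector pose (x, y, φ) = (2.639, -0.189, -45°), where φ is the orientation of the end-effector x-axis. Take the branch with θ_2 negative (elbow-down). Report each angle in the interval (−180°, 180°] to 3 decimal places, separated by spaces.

134.996 -119.986 -60.010

wrist centre = target − a_3·(cos φ, sin φ) = (-0.1894, 2.6394)
cos θ_2 = (7.0025−3²−2²)/(2·3·2) = -0.4998; θ_2 = -119.9864° (elbow-down)
β = atan2(2.6394,-0.1894) = 94.1050°; ψ = atan2(-1.7323,2.0004) = -40.8915°
θ_1 = β − ψ = 134.9964°
θ_3 = φ − θ_1 − θ_2 = -60.0100° (wrapped to (-180°,180°])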